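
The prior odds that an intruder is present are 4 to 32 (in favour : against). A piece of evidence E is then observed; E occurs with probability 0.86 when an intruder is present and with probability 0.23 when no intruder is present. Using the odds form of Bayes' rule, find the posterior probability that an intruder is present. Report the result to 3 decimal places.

Posterior probability ≈ 0.319

Prior odds = 4/32 = 0.12500.
Likelihood ratio for E = 0.86/0.23 = 3.7391.
Posterior odds = prior odds × LR = 0.46739.
Posterior probability = odds/(1+odds) = 0.46739/1.4674 = 0.319.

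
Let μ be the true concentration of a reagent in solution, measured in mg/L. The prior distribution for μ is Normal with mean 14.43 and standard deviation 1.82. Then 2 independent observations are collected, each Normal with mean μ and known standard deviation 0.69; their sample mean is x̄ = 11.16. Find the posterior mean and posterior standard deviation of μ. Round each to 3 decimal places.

Prior precision 1/τ₀² = 1/1.82² = 0.301896; data precision n/σ² = 2/0.69² = 4.20080.
Posterior precision = 0.301896 + 4.20080 = 4.50269, giving posterior SD = 1/√4.50269 = 0.471.
Posterior mean = (0.301896·14.43 + 4.20080·11.16) / 4.50269 = 11.379.

Posterior mean ≈ 11.379; posterior SD ≈ 0.471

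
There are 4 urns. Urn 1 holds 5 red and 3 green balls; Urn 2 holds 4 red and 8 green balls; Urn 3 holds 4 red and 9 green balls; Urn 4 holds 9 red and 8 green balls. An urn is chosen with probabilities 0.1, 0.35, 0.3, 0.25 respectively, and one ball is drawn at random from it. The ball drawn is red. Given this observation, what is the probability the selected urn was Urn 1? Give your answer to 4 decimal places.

Tabulate prior·likelihood by source: [1] prior 0.1, lik 0.625, product 0.06250; [2] prior 0.35, lik 0.3333, product 0.1167; [3] prior 0.3, lik 0.3077, product 0.09231; [4] prior 0.25, lik 0.5294, product 0.1324.
Normalizing constant = 0.40383; the posterior for Urn 1 is its product over the sum, 0.06250/0.40383 = 0.1548.

Posterior probability ≈ 0.1548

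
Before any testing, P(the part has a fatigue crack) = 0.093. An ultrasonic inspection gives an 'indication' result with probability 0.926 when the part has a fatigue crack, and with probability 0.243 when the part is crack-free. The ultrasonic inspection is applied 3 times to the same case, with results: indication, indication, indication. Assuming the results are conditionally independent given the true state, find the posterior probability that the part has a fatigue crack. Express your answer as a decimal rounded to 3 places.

Posterior P(H) ≈ 0.850

Let H be the event that the part has a fatigue crack; start with P(H) = 0.093. P('indication'|H) = 0.926, P('indication'|¬H) = 0.243.
Update on result 1 ('indication'): P(H) ← 0.926·0.0930 / (0.926·0.0930 + 0.243·0.9070) = 0.086118/0.30652 = 0.2810.
Update on result 2 ('indication'): P(H) ← 0.926·0.2810 / (0.926·0.2810 + 0.243·0.7190) = 0.26016/0.43489 = 0.5982.
Update on result 3 ('indication'): P(H) ← 0.926·0.5982 / (0.926·0.5982 + 0.243·0.4018) = 0.55396/0.65159 = 0.8502.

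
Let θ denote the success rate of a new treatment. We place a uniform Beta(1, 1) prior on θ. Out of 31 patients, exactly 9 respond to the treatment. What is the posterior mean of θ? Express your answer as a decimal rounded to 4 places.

Posterior mean ≈ 0.3030

The binomial likelihood is conjugate to the Beta prior: with 9 successes and 22 failures, the posterior is Beta(1+9, 1+22) = Beta(10, 23).
E[θ | data] = 10/(10+23) = 0.3030.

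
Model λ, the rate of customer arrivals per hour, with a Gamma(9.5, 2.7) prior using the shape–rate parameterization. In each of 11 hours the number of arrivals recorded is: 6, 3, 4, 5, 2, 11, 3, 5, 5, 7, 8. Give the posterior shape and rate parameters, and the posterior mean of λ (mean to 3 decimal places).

The Poisson likelihood adds the total count to the shape and the number of exposure periods to the rate. Here ∑xᵢ = 59 and n = 11, so shape 9.5→68.5 and rate 2.7→13.7.
Posterior mean = shape/rate = 68.5/13.7 = 5.000.

Posterior: Gamma(shape=68.5, rate=13.7); mean ≈ 5.000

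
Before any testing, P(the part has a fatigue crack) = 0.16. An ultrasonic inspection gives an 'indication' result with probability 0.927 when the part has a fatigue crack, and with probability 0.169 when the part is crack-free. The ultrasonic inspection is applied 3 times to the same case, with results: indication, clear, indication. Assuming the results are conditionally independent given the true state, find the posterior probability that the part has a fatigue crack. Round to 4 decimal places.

With H the event that the part has a fatigue crack, the joint likelihood of the observed sequence is P(data|H) = 0.927·0.073·0.927 = 0.062731 and P(data|¬H) = 0.169·0.831·0.169 = 0.023734.
Bayes: P(H|data) = 0.16·0.062731 / (0.16·0.062731 + 0.84·0.023734) = 0.010037/0.029974 = 0.3349.

Posterior P(H) ≈ 0.3349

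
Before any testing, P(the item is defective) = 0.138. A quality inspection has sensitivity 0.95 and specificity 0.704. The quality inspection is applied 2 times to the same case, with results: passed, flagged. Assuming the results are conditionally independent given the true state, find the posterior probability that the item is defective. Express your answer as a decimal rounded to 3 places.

Posterior P(H) ≈ 0.035

Let H be the event that the item is defective; start with P(H) = 0.138. P('flagged'|H) = 0.95, P('flagged'|¬H) = 0.296.
Update on result 1 ('passed'): P(H) ← 0.05·0.1380 / (0.05·0.1380 + 0.704·0.8620) = 0.0069000/0.61375 = 0.0112.
Update on result 2 ('flagged'): P(H) ← 0.95·0.0112 / (0.95·0.0112 + 0.296·0.9888) = 0.010680/0.30335 = 0.0352.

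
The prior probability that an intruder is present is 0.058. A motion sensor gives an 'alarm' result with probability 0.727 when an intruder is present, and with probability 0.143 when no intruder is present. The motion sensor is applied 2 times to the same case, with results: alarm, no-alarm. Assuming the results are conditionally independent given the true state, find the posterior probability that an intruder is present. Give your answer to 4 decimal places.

Let H be the event that an intruder is present; start with P(H) = 0.058. P('alarm'|H) = 0.727, P('alarm'|¬H) = 0.143.
Update on result 1 ('alarm'): P(H) ← 0.727·0.0580 / (0.727·0.0580 + 0.143·0.9420) = 0.042166/0.17687 = 0.2384.
Update on result 2 ('no-alarm'): P(H) ← 0.273·0.2384 / (0.273·0.2384 + 0.857·0.7616) = 0.065083/0.71778 = 0.0907.

Posterior P(H) ≈ 0.0907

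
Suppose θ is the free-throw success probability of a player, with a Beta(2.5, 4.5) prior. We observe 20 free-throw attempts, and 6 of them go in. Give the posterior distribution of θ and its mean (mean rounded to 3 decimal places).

Posterior: Beta(8.5, 18.5); mean ≈ 0.315

Observing 6 successes and 14 failures updates Beta(2.5, 4.5) by adding the success and failure counts to the two shape parameters: α = 2.5+6 = 8.5, β = 4.5+14 = 18.5.
E[θ | data] = 8.5/(8.5+18.5) = 0.315.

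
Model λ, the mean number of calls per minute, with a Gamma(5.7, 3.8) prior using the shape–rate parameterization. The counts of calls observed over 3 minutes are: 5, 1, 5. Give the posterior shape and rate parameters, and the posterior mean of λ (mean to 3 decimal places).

Posterior: Gamma(shape=16.7, rate=6.8); mean ≈ 2.456

Total count ∑xᵢ = 11 over n = 3 minutes.
Gamma is conjugate to the Poisson likelihood: posterior is Gamma(shape = 5.7+11 = 16.7, rate = 3.8+3 = 6.8).
Posterior mean = shape/rate = 16.7/6.8 = 2.456.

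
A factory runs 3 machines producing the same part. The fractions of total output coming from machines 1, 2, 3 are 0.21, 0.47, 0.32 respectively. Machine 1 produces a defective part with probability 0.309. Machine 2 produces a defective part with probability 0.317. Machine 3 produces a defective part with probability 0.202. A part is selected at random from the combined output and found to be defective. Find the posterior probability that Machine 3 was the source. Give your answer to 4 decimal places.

Posterior probability ≈ 0.2321

P(defective|M1) = 0.309; P(defective|M2) = 0.317; P(defective|M3) = 0.202.
Prior × likelihood for each source: 0.21·0.309=0.06489, 0.47·0.317=0.1490, 0.32·0.202=0.06464. Summing gives P(defective) = 0.27852.
P(Machine 3 | defective) = 0.06464 / 0.27852 = 0.2321.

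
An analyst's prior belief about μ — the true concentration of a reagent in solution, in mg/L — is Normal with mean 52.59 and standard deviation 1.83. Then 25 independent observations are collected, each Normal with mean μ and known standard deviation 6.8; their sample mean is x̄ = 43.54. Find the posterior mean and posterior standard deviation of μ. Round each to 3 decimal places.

Prior precision 1/τ₀² = 1/1.83² = 0.298606; data precision n/σ² = 25/6.8² = 0.540657.
Posterior precision = 0.298606 + 0.540657 = 0.839263, giving posterior SD = 1/√0.839263 = 1.092.
Posterior mean = (0.298606·52.59 + 0.540657·43.54) / 0.839263 = 46.760.

Posterior mean ≈ 46.760; posterior SD ≈ 1.092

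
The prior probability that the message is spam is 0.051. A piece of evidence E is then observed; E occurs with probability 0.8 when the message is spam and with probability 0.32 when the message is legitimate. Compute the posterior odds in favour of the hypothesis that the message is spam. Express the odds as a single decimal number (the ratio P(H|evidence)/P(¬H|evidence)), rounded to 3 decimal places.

Prior odds = 0.051/(1−0.051) = 0.053741.
Likelihood ratio for E = 0.8/0.32 = 2.5000.
Posterior odds = prior odds × LR = 0.13435.

Posterior odds ≈ 0.134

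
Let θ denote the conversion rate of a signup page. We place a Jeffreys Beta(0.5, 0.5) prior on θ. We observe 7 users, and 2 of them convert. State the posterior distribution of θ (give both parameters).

The binomial likelihood is conjugate to the Beta prior: with 2 successes and 5 failures, the posterior is Beta(0.5+2, 0.5+5) = Beta(2.5, 5.5).

Posterior: Beta(2.5, 5.5)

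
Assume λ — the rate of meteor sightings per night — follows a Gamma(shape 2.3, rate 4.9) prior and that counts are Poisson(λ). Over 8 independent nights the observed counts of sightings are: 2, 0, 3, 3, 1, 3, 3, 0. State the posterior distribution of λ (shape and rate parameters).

Posterior: Gamma(shape=17.3, rate=12.9)

The Poisson likelihood adds the total count to the shape and the number of exposure periods to the rate. Here ∑xᵢ = 15 and n = 8, so shape 2.3→17.3 and rate 4.9→12.9.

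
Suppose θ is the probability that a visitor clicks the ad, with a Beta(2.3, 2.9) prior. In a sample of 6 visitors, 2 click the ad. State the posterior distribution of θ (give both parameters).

The binomial likelihood is conjugate to the Beta prior: with 2 successes and 4 failures, the posterior is Beta(2.3+2, 2.9+4) = Beta(4.3, 6.9).

Posterior: Beta(4.3, 6.9)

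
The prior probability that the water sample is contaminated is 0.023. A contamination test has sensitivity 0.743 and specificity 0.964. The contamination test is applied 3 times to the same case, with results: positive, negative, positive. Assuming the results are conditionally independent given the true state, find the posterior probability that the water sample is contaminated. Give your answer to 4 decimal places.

Posterior P(H) ≈ 0.7278

Let H be the event that the water sample is contaminated; start with P(H) = 0.023. P('positive'|H) = 0.743, P('positive'|¬H) = 0.036.
Update on result 1 ('positive'): P(H) ← 0.743·0.0230 / (0.743·0.0230 + 0.036·0.9770) = 0.017089/0.052261 = 0.3270.
Update on result 2 ('negative'): P(H) ← 0.257·0.3270 / (0.257·0.3270 + 0.964·0.6730) = 0.084037/0.73282 = 0.1147.
Update on result 3 ('positive'): P(H) ← 0.743·0.1147 / (0.743·0.1147 + 0.036·0.8853) = 0.085205/0.11708 = 0.7278.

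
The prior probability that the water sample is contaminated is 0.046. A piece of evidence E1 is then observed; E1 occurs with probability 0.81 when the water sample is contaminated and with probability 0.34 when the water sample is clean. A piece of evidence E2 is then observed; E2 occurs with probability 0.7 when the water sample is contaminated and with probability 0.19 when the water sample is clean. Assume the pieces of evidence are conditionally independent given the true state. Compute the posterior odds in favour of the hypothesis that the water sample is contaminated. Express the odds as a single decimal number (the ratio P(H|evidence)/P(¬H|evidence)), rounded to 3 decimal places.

Prior odds = 0.046/(1−0.046) = 0.048218. In log-odds, ln(0.048218) = -3.0320.
Add log likelihood ratios: ln(2.3824) + ln(3.6842) = 2.1721.
Posterior log-odds = -0.85988, so posterior odds = exp(-0.85988) = 0.42321.

Posterior odds ≈ 0.423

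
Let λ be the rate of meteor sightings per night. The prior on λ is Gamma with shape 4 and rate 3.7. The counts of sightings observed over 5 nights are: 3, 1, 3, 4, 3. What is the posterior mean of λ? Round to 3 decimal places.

Posterior mean ≈ 2.069

The Poisson likelihood adds the total count to the shape and the number of exposure periods to the rate. Here ∑xᵢ = 14 and n = 5, so shape 4→18 and rate 3.7→8.7.
Posterior mean = shape/rate = 18/8.7 = 2.069.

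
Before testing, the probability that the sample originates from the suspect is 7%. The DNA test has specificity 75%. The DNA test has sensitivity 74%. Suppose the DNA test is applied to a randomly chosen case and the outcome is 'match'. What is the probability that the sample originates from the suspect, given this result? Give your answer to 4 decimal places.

P(H | E) ≈ 0.1822

Write H for 'the sample originates from the suspect'. Prior odds H:¬H = 0.07/0.93 = 0.075269. For the 'match' outcome, the likelihood ratio is 0.74/0.25 = 2.9600.
Posterior odds = 0.075269 × 2.9600 = 0.22280, so P(H|E) = 0.22280/(1+0.22280) = 0.1822.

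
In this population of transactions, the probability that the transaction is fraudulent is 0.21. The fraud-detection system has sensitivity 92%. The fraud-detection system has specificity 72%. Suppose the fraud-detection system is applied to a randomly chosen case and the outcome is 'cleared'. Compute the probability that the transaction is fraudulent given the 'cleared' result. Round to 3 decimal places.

P(H | E) ≈ 0.029

Write H for 'the transaction is fraudulent'. Prior odds H:¬H = 0.21/0.79 = 0.26582. For the 'cleared' outcome, the likelihood ratio is 0.08/0.72 = 0.11111.
Posterior odds = 0.26582 × 0.11111 = 0.029536, so P(H|E) = 0.029536/(1+0.029536) = 0.029.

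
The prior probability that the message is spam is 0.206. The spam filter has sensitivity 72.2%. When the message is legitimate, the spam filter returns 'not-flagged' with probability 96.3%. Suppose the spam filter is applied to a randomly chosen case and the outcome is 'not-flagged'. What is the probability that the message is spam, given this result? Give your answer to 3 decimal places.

Let H be the event that the message is spam. P(H) = 0.206, so P(¬H) = 0.794. With E the 'not-flagged' result, P(E|H) = 0.278 and P(E|¬H) = 0.963.
P(E) = 0.278·0.206 + 0.963·0.794 = 0.057268 + 0.76462 = 0.82189.
By Bayes' theorem, P(H|E) = 0.057268 / 0.82189 = 0.070.

P(H | E) ≈ 0.070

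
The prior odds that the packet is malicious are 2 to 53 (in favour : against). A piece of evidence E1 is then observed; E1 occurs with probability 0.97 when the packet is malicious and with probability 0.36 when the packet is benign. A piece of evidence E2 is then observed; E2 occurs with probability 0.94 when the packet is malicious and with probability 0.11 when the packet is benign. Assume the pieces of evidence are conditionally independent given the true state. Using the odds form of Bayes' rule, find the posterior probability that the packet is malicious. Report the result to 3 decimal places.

Prior odds = 2/53 = 0.037736. In log-odds, ln(0.037736) = -3.2771.
Add log likelihood ratios: ln(2.6944) + ln(8.5455) = 3.1366.
Posterior log-odds = -0.14055, so posterior odds = exp(-0.14055) = 0.86888. Converting, P(H|E) = 0.86888/1.8689 = 0.465.

Posterior probability ≈ 0.465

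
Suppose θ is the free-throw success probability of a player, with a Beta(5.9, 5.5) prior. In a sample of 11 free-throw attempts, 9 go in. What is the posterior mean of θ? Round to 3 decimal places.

Posterior mean ≈ 0.665

Observing 9 successes and 2 failures updates Beta(5.9, 5.5) by adding the success and failure counts to the two shape parameters: α = 5.9+9 = 14.9, β = 5.5+2 = 7.5.
Posterior mean = α/(α+β) = 14.9/22.4 = 0.665.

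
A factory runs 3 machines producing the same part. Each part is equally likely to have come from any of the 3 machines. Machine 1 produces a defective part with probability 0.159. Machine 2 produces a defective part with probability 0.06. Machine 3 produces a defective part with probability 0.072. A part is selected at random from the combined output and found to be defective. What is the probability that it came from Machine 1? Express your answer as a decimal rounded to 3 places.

Tabulate prior·likelihood by source: [1] prior 0.333333, lik 0.159, product 0.05300; [2] prior 0.333333, lik 0.06, product 0.02000; [3] prior 0.333333, lik 0.072, product 0.02400.
Normalizing constant = 0.097000; the posterior for Machine 1 is its product over the sum, 0.05300/0.097000 = 0.546.

Posterior probability ≈ 0.546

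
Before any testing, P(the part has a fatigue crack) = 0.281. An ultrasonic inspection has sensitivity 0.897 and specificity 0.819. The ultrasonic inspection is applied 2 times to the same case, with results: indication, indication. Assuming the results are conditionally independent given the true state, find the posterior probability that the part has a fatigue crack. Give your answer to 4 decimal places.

Posterior P(H) ≈ 0.9056

With H the event that the part has a fatigue crack, the joint likelihood of the observed sequence is P(data|H) = 0.897·0.897 = 0.80461 and P(data|¬H) = 0.181·0.181 = 0.032761.
Bayes: P(H|data) = 0.281·0.80461 / (0.281·0.80461 + 0.719·0.032761) = 0.22610/0.24965 = 0.9056.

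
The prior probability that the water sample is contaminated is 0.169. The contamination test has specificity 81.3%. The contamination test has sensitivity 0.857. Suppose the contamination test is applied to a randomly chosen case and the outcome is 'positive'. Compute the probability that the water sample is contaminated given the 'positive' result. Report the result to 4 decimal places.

Write H for 'the water sample is contaminated'. Prior odds H:¬H = 0.169/0.831 = 0.20337. For the 'positive' outcome, the likelihood ratio is 0.857/0.187 = 4.5829.
Posterior odds = 0.20337 × 4.5829 = 0.93202, so P(H|E) = 0.93202/(1+0.93202) = 0.4824.

P(H | E) ≈ 0.4824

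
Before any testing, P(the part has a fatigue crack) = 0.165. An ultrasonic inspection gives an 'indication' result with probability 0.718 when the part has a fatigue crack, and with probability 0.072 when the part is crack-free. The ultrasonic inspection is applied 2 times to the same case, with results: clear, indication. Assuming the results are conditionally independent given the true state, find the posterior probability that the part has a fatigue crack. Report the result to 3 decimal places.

Posterior P(H) ≈ 0.375

Let H be the event that the part has a fatigue crack; start with P(H) = 0.165. P('indication'|H) = 0.718, P('indication'|¬H) = 0.072.
Update on result 1 ('clear'): P(H) ← 0.282·0.1650 / (0.282·0.1650 + 0.928·0.8350) = 0.046530/0.82141 = 0.0566.
Update on result 2 ('indication'): P(H) ← 0.718·0.0566 / (0.718·0.0566 + 0.072·0.9434) = 0.040672/0.10859 = 0.3745.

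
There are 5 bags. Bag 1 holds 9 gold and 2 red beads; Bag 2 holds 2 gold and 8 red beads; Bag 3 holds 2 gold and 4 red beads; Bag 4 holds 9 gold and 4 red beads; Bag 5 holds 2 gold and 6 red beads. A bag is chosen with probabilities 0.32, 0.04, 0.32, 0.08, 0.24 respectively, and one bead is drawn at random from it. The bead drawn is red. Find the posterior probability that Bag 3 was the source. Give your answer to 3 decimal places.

P(red|Bag 1) = 0.1818; P(red|Bag 2) = 0.8; P(red|Bag 3) = 0.6667; P(red|Bag 4) = 0.3077; P(red|Bag 5) = 0.75.
Prior × likelihood for each source: 0.32·0.1818=0.05818, 0.04·0.8=0.03200, 0.32·0.6667=0.2133, 0.08·0.3077=0.02462, 0.24·0.75=0.1800. Summing gives P(red) = 0.50813.
P(Bag 3 | red) = 0.2133 / 0.50813 = 0.420.

Posterior probability ≈ 0.420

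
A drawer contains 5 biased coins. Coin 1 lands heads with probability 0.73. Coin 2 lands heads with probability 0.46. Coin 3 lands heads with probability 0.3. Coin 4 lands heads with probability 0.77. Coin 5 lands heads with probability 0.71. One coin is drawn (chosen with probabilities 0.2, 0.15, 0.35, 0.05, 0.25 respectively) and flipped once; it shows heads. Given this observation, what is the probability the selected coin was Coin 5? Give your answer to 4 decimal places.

Tabulate prior·likelihood by source: [1] prior 0.2, lik 0.73, product 0.1460; [2] prior 0.15, lik 0.46, product 0.06900; [3] prior 0.35, lik 0.3, product 0.1050; [4] prior 0.05, lik 0.77, product 0.03850; [5] prior 0.25, lik 0.71, product 0.1775.
Normalizing constant = 0.53600; the posterior for Coin 5 is its product over the sum, 0.1775/0.53600 = 0.3312.

Posterior probability ≈ 0.3312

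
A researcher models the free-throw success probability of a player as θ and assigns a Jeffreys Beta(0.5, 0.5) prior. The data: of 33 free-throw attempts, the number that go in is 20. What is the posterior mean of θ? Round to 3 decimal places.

Observing 20 successes and 13 failures updates Beta(0.5, 0.5) by adding the success and failure counts to the two shape parameters: α = 0.5+20 = 20.5, β = 0.5+13 = 13.5.
E[θ | data] = 20.5/(20.5+13.5) = 0.603.

Posterior mean ≈ 0.603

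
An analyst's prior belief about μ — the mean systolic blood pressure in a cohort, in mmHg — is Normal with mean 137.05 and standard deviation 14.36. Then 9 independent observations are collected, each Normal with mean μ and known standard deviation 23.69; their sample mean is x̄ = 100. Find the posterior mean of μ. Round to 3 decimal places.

Prior precision 1/τ₀² = 1/14.36² = 0.00484943; data precision n/σ² = 9/23.69² = 0.0160366.
Posterior precision = 0.00484943 + 0.0160366 = 0.0208860.
Posterior mean = (0.00484943·137.05 + 0.0160366·100) / 0.0208860 = 108.602.

Posterior mean ≈ 108.602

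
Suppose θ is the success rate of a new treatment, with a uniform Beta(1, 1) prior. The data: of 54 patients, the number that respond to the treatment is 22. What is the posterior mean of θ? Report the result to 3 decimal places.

Observing 22 successes and 32 failures updates Beta(1, 1) by adding the success and failure counts to the two shape parameters: α = 1+22 = 23, β = 1+32 = 33.
Posterior mean = α/(α+β) = 23/56 = 0.411.

Posterior mean ≈ 0.411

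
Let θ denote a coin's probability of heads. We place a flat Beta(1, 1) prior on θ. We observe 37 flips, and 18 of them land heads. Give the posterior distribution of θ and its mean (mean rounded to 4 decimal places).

Posterior: Beta(19, 20); mean ≈ 0.4872

Observing 18 successes and 19 failures updates Beta(1, 1) by adding the success and failure counts to the two shape parameters: α = 1+18 = 19, β = 1+19 = 20.
Posterior mean = α/(α+β) = 19/39 = 0.4872.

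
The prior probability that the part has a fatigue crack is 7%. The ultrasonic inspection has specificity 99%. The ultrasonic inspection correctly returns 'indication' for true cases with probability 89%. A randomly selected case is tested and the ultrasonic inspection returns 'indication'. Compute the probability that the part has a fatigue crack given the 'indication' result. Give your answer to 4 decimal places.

P(H | E) ≈ 0.8701

Write H for 'the part has a fatigue crack'. Prior odds H:¬H = 0.07/0.93 = 0.075269. For the 'indication' outcome, the likelihood ratio is 0.89/0.01 = 89.000.
Posterior odds = 0.075269 × 89.000 = 6.6989, so P(H|E) = 6.6989/(1+6.6989) = 0.8701.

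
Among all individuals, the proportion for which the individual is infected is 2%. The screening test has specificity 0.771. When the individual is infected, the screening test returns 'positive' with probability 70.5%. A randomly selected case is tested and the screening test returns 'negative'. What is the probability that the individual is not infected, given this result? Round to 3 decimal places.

P(¬H | E) ≈ 0.992

Let H be the event that the individual is infected. P(H) = 0.02, so P(¬H) = 0.98. With E the 'negative' result, P(E|H) = 0.295 and P(E|¬H) = 0.771.
P(E) = 0.295·0.02 + 0.771·0.98 = 0.0059000 + 0.75558 = 0.76148.
By Bayes' theorem, P(H|E) = 0.0059000 / 0.76148 = 0.008. Hence P(¬H|E) = 1 − 0.008 = 0.992.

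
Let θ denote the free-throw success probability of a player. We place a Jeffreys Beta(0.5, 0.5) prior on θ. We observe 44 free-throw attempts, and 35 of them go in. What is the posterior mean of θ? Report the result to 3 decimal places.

The binomial likelihood is conjugate to the Beta prior: with 35 successes and 9 failures, the posterior is Beta(0.5+35, 0.5+9) = Beta(35.5, 9.5).
Posterior mean = α/(α+β) = 35.5/45 = 0.789.

Posterior mean ≈ 0.789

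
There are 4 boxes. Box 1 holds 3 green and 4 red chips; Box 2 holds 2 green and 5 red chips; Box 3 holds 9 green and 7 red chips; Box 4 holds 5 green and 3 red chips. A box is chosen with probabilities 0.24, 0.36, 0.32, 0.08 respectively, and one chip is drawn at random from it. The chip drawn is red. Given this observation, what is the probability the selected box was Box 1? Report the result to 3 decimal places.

Posterior probability ≈ 0.243

P(red|Box 1) = 0.5714; P(red|Box 2) = 0.7143; P(red|Box 3) = 0.4375; P(red|Box 4) = 0.375.
Prior × likelihood for each source: 0.24·0.5714=0.1371, 0.36·0.7143=0.2571, 0.32·0.4375=0.1400, 0.08·0.375=0.03000. Summing gives P(red) = 0.56429.
P(Box 1 | red) = 0.1371 / 0.56429 = 0.243.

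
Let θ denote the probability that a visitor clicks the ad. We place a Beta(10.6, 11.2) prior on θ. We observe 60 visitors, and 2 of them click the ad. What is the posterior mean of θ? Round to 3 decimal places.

Observing 2 successes and 58 failures updates Beta(10.6, 11.2) by adding the success and failure counts to the two shape parameters: α = 10.6+2 = 12.6, β = 11.2+58 = 69.2.
Posterior mean = α/(α+β) = 12.6/81.8 = 0.154.

Posterior mean ≈ 0.154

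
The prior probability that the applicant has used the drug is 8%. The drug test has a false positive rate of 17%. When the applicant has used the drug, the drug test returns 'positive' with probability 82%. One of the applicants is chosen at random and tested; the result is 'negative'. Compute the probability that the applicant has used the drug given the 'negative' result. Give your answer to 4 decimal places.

P(H | E) ≈ 0.0185

Let H be the event that the applicant has used the drug. P(H) = 0.08, so P(¬H) = 0.92. With E the 'negative' result, P(E|H) = 0.18 and P(E|¬H) = 0.83.
P(E) = 0.18·0.08 + 0.83·0.92 = 0.014400 + 0.76360 = 0.77800.
By Bayes' theorem, P(H|E) = 0.014400 / 0.77800 = 0.0185.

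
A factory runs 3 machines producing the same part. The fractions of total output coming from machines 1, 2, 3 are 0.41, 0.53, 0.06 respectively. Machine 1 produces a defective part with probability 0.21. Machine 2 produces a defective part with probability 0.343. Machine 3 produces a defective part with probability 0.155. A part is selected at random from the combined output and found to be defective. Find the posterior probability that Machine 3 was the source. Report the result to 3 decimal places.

Posterior probability ≈ 0.034

P(defective|M1) = 0.21; P(defective|M2) = 0.343; P(defective|M3) = 0.155.
Prior × likelihood for each source: 0.41·0.21=0.08610, 0.53·0.343=0.1818, 0.06·0.155=0.009300. Summing gives P(defective) = 0.27719.
P(Machine 3 | defective) = 0.009300 / 0.27719 = 0.034.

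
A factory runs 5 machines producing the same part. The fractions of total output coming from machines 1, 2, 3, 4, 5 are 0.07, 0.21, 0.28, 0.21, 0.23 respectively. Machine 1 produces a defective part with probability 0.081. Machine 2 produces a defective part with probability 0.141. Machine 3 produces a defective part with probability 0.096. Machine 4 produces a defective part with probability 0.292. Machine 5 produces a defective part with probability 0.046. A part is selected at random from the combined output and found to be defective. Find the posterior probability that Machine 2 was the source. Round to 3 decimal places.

Posterior probability ≈ 0.221

Tabulate prior·likelihood by source: [1] prior 0.07, lik 0.081, product 0.005670; [2] prior 0.21, lik 0.141, product 0.02961; [3] prior 0.28, lik 0.096, product 0.02688; [4] prior 0.21, lik 0.292, product 0.06132; [5] prior 0.23, lik 0.046, product 0.01058.
Normalizing constant = 0.13406; the posterior for Machine 2 is its product over the sum, 0.02961/0.13406 = 0.221.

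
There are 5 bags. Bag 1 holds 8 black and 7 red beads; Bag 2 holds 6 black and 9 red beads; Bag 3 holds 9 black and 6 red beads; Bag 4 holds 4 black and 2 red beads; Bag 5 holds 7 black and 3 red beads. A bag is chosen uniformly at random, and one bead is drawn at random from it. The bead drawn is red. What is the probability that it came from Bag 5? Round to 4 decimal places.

Posterior probability ≈ 0.1429

Tabulate prior·likelihood by source: [1] prior 0.2, lik 0.4667, product 0.09333; [2] prior 0.2, lik 0.6, product 0.1200; [3] prior 0.2, lik 0.4, product 0.08000; [4] prior 0.2, lik 0.3333, product 0.06667; [5] prior 0.2, lik 0.3, product 0.06000.
Normalizing constant = 0.42000; the posterior for Bag 5 is its product over the sum, 0.06000/0.42000 = 0.1429.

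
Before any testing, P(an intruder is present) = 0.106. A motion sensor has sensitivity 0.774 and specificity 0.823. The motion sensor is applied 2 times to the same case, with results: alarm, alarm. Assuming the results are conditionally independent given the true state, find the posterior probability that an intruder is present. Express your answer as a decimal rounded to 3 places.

Posterior P(H) ≈ 0.694

Let H be the event that an intruder is present; start with P(H) = 0.106. P('alarm'|H) = 0.774, P('alarm'|¬H) = 0.177.
Update on result 1 ('alarm'): P(H) ← 0.774·0.1060 / (0.774·0.1060 + 0.177·0.8940) = 0.082044/0.24028 = 0.3414.
Update on result 2 ('alarm'): P(H) ← 0.774·0.3414 / (0.774·0.3414 + 0.177·0.6586) = 0.26428/0.38084 = 0.6939.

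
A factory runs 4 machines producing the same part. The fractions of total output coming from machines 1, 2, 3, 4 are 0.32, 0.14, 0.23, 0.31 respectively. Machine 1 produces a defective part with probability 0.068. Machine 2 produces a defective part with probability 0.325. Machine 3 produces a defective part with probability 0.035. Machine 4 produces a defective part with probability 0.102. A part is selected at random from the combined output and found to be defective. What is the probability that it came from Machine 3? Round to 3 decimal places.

P(defective|M1) = 0.068; P(defective|M2) = 0.325; P(defective|M3) = 0.035; P(defective|M4) = 0.102.
Prior × likelihood for each source: 0.32·0.068=0.02176, 0.14·0.325=0.04550, 0.23·0.035=0.008050, 0.31·0.102=0.03162. Summing gives P(defective) = 0.10693.
P(Machine 3 | defective) = 0.008050 / 0.10693 = 0.075.

Posterior probability ≈ 0.075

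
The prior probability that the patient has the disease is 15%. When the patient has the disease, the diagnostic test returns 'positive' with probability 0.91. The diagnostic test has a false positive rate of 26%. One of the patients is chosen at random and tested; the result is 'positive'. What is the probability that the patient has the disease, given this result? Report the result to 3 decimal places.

P(H | E) ≈ 0.382

Let H be the event that the patient has the disease. P(H) = 0.15, so P(¬H) = 0.85. With E the 'positive' result, P(E|H) = 0.91 and P(E|¬H) = 0.26.
P(E) = 0.91·0.15 + 0.26·0.85 = 0.13650 + 0.22100 = 0.35750.
By Bayes' theorem, P(H|E) = 0.13650 / 0.35750 = 0.382.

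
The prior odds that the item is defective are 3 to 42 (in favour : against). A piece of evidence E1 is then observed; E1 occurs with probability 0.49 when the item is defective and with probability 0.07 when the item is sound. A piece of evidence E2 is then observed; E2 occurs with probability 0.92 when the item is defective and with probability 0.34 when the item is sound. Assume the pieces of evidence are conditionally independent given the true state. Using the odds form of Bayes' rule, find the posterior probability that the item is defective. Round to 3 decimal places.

Posterior probability ≈ 0.575

Prior odds = 3/42 = 0.071429.
Likelihood ratio for E1 = 0.49/0.07 = 7.0000.
Likelihood ratio for E2 = 0.92/0.34 = 2.7059.
Posterior odds = prior odds × LR₁ × LR₂ = 1.3529.
Posterior probability = odds/(1+odds) = 1.3529/2.3529 = 0.575.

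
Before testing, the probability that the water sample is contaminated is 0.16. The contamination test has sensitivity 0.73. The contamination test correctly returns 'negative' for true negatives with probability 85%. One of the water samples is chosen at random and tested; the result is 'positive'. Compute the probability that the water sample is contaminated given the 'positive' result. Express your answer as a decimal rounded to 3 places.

Write H for 'the water sample is contaminated'. Prior odds H:¬H = 0.16/0.84 = 0.19048. For the 'positive' outcome, the likelihood ratio is 0.73/0.15 = 4.8667.
Posterior odds = 0.19048 × 4.8667 = 0.92698, so P(H|E) = 0.92698/(1+0.92698) = 0.481.

P(H | E) ≈ 0.481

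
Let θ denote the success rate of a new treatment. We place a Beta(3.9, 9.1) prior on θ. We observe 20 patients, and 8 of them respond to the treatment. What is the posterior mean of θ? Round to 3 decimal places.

Posterior mean ≈ 0.361

The binomial likelihood is conjugate to the Beta prior: with 8 successes and 12 failures, the posterior is Beta(3.9+8, 9.1+12) = Beta(11.9, 21.1).
E[θ | data] = 11.9/(11.9+21.1) = 0.361.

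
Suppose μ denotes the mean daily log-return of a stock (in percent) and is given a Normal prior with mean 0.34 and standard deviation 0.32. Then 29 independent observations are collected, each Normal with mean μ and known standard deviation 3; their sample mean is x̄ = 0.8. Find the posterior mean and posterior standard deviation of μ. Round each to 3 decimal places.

With known σ, the Normal prior is conjugate. Weight on the data is w = (n/σ²)/(n/σ² + 1/τ₀²) = 3.22222/(3.22222+9.76562) = 0.24810.
Posterior mean = w·x̄ + (1−w)·μ₀ = 0.24810·0.8 + 0.75190·0.34 = 0.454. Posterior variance = 1/(3.22222+9.76562) = 0.0769951, so SD = 0.277.

Posterior mean ≈ 0.454; posterior SD ≈ 0.277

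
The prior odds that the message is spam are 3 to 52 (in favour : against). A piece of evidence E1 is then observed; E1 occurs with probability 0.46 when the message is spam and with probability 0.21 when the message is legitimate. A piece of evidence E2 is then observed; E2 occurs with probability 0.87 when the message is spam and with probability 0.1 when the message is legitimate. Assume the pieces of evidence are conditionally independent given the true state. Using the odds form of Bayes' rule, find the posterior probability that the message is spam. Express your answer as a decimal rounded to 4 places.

Prior odds = 3/52 = 0.057692. In log-odds, ln(0.057692) = -2.8526.
Add log likelihood ratios: ln(2.1905) + ln(8.7000) = 2.9474.
Posterior log-odds = 0.094811, so posterior odds = exp(0.094811) = 1.0995. Converting, P(H|E) = 1.0995/2.0995 = 0.5237.

Posterior probability ≈ 0.5237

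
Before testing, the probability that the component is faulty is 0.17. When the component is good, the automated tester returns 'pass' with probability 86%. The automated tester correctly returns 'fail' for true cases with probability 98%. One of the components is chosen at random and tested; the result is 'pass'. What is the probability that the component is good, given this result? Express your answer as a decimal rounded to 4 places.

P(¬H | E) ≈ 0.9953

Let H be the event that the component is faulty. P(H) = 0.17, so P(¬H) = 0.83. With E the 'pass' result, P(E|H) = 0.02 and P(E|¬H) = 0.86.
P(E) = 0.02·0.17 + 0.86·0.83 = 0.0034000 + 0.71380 = 0.71720.
By Bayes' theorem, P(H|E) = 0.0034000 / 0.71720 = 0.0047. Hence P(¬H|E) = 1 − 0.0047 = 0.9953.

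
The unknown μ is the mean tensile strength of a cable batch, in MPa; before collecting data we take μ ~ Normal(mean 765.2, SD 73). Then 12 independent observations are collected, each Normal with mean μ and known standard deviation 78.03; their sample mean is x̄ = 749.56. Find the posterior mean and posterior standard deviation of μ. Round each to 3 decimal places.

With known σ, the Normal prior is conjugate. Weight on the data is w = (n/σ²)/(n/σ² + 1/τ₀²) = 0.00197087/(0.00197087+0.00018765) = 0.91306.
Posterior mean = w·x̄ + (1−w)·μ₀ = 0.91306·749.56 + 0.086936·765.2 = 750.920. Posterior variance = 1/(0.00197087+0.00018765) = 463.280, so SD = 21.524.

Posterior mean ≈ 750.920; posterior SD ≈ 21.524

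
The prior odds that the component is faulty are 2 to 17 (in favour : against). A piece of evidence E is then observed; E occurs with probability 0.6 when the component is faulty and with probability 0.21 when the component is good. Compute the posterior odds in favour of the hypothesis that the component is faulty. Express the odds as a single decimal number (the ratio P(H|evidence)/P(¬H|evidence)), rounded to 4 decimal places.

Posterior odds ≈ 0.3361

Prior odds = 2/17 = 0.11765.
Likelihood ratio for E = 0.6/0.21 = 2.8571.
Posterior odds = prior odds × LR = 0.33613.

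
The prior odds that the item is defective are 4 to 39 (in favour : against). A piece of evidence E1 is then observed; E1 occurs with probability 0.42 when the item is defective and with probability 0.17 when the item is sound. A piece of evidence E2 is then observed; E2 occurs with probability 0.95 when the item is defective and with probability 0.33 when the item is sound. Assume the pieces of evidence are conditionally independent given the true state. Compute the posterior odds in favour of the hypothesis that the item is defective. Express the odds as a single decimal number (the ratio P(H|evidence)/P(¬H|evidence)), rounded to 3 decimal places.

Posterior odds ≈ 0.729

Prior odds = 4/39 = 0.10256. In log-odds, ln(0.10256) = -2.2773.
Add log likelihood ratios: ln(2.4706) + ln(2.8788) = 1.9618.
Posterior log-odds = -0.31544, so posterior odds = exp(-0.31544) = 0.72947.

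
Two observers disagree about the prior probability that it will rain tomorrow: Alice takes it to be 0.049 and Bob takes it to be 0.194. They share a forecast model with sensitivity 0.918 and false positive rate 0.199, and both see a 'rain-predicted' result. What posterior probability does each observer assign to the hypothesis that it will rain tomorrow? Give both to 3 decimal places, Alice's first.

Alice: 0.192; Bob: 0.526

The likelihood ratio for a 'rain-predicted' result is 0.918/0.199 = 4.6131.
Alice: prior odds 0.049/0.951 = 0.051525; posterior odds 0.23769; posterior probability 0.192.
Bob: prior odds 0.194/0.806 = 0.24069; posterior odds 1.1103; posterior probability 0.526.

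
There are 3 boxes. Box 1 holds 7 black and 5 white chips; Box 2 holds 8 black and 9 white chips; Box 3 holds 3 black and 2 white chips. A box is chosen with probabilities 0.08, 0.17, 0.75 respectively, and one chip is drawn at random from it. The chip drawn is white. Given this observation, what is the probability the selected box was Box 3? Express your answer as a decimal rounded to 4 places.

Tabulate prior·likelihood by source: [1] prior 0.08, lik 0.4167, product 0.03333; [2] prior 0.17, lik 0.5294, product 0.09000; [3] prior 0.75, lik 0.4, product 0.3000.
Normalizing constant = 0.42333; the posterior for Box 3 is its product over the sum, 0.3000/0.42333 = 0.7087.

Posterior probability ≈ 0.7087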